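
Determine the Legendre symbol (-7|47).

Euler's criterion: (-7/47) ≡ 40^23 (mod 47).
40^2 ≡ 2 (mod 47)
40^4 ≡ 4 (mod 47)
40^8 ≡ 16 (mod 47)
40^16 ≡ 21 (mod 47)
40^23 = 40^(16+4+2+1) ≡ 46 (mod 47).
Result is 46 ≡ −1, so (-7/47) = −1.

-1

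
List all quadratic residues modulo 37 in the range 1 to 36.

1, 3, 4, 7, 9, 10, 11, 12, 16, 21, 25, 26, 27, 28, 30, 33, 34, 36

Square k = 1,…,18 (k and 37−k give the same square):
1²=1, 2²=4, 3²=9, 4²=16, 5²=25, 6²=36, 7²≡12, 8²≡27, 9²≡7, 10²≡26, 11²≡10, 12²≡33, 13²≡21, 14²≡11, 15²≡3, 16²≡34, 17²≡30, 18²≡28 (mod 37).
So the quadratic residues mod 37 are {1, 3, 4, 7, 9, 10, 11, 12, 16, 21, 25, 26, 27, 28, 30, 33, 34, 36}.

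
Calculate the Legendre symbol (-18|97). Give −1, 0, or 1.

1

Euler's criterion: (-18/97) ≡ 79^48 (mod 97).
79^2 ≡ 33 (mod 97)
79^4 ≡ 22 (mod 97)
79^8 ≡ 96 (mod 97)
79^16 ≡ 1 (mod 97)
79^32 ≡ 1 (mod 97)
79^48 = 79^(32+16) ≡ 1 (mod 97).
Result is 1, so (-18/97) = 1.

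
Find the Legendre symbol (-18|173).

-1

Euler's criterion: (-18/173) ≡ 155^86 (mod 173).
155^2 ≡ 151 (mod 173)
155^4 ≡ 138 (mod 173)
155^8 ≡ 14 (mod 173)
155^16 ≡ 23 (mod 173)
155^32 ≡ 10 (mod 173)
155^64 ≡ 100 (mod 173)
155^86 = 155^(64+16+4+2) ≡ 172 (mod 173).
Result is 172 ≡ −1, so (-18/173) = −1.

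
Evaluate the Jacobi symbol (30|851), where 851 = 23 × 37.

-1

Pull out 2: since 851 ≡ 3 (mod 8), (2/851) = -1.
Reciprocity: 15 ≡ 3 and 851 ≡ 3 (mod 4), so (15/851) = −(851/15).
Reduce top mod 15: now compute (11/15).
Reciprocity: 11 ≡ 3 and 15 ≡ 3 (mod 4), so (11/15) = −(15/11).
Reduce top mod 11: now compute (4/11).
Pull out 2^2: since 11 ≡ 3 (mod 8), (2/11) = -1, so (2/11)^2 = +1.
Reached (1/11) = 1. Collecting the sign flips along the way, the symbol is -1.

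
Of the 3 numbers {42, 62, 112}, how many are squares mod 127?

(42/127) = +1 → QR.
(62/127) = +1 → QR.
(112/127) = -1 → non-residue.
Total quadratic residues among the 3: 2.

2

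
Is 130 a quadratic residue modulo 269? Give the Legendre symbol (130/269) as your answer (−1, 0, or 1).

Euler's criterion: (130/269) ≡ 130^134 (mod 269).
130^2 ≡ 222 (mod 269)
130^4 ≡ 57 (mod 269)
130^8 ≡ 21 (mod 269)
130^16 ≡ 172 (mod 269)
130^32 ≡ 263 (mod 269)
130^64 ≡ 36 (mod 269)
130^128 ≡ 220 (mod 269)
130^134 = 130^(128+4+2) ≡ 268 (mod 269).
Result is 268 ≡ −1, so (130/269) = −1.

-1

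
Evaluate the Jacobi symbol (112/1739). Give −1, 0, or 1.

1

Pull out 2^4: since 1739 ≡ 3 (mod 8), (2/1739) = -1, so (2/1739)^4 = +1.
Reciprocity: 7 ≡ 3 and 1739 ≡ 3 (mod 4), so (7/1739) = −(1739/7).
Reduce top mod 7: now compute (3/7).
Reciprocity: 3 ≡ 3 and 7 ≡ 3 (mod 4), so (3/7) = −(7/3).
Reduce top mod 3: now compute (1/3).
Reached (1/3) = 1. Collecting the sign flips along the way, the symbol is +1.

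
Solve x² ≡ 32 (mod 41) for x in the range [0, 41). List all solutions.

41 ≡ 1 (mod 4), so we find a root by search.
Trying successive values, 14² = 196 ≡ 32 (mod 41). The other root is 41 − 14 = 27.

14, 27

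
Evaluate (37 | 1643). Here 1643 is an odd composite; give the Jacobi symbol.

-1

Reciprocity: 37 ≡ 1 and 1643 ≡ 3 (mod 4), so (37/1643) = +(1643/37).
Reduce top mod 37: now compute (15/37).
Reciprocity: 15 ≡ 3 and 37 ≡ 1 (mod 4), so (15/37) = +(37/15).
Reduce top mod 15: now compute (7/15).
Reciprocity: 7 ≡ 3 and 15 ≡ 3 (mod 4), so (7/15) = −(15/7).
Reduce top mod 7: now compute (1/7).
Reached (1/7) = 1. Collecting the sign flips along the way, the symbol is -1.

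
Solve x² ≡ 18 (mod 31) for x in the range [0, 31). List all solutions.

Since 31 ≡ 3 (mod 4), a square root of 18 is 18^((31+1)/4) = 18^8 mod 31.
Repeated squaring: 18^2≡14, 18^4≡10, 18^8≡7 (mod 31).
18^8 = 18^(8) ≡ 7 (mod 31).
Check: 7² = 49 ≡ 18 (mod 31). The two roots are 7 and 24.

7, 24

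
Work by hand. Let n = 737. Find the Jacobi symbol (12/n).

-1

Pull out 2^2: since 737 ≡ 1 (mod 8), (2/737) = +1, so (2/737)^2 = +1.
Reciprocity: 3 ≡ 3 and 737 ≡ 1 (mod 4), so (3/737) = +(737/3).
Reduce top mod 3: now compute (2/3).
Pull out 2: since 3 ≡ 3 (mod 8), (2/3) = -1.
Reached (1/3) = 1. Collecting the sign flips along the way, the symbol is -1.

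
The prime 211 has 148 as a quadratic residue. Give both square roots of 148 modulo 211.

88, 123

Since 211 ≡ 3 (mod 4), a square root of 148 is 148^((211+1)/4) = 148^53 mod 211.
Repeated squaring: 148^2≡171, 148^4≡123, 148^8≡148, 148^16≡171, 148^32≡123 (mod 211).
148^53 = 148^(32+16+4+1) ≡ 123 (mod 211).
Check: 123² = 15129 ≡ 148 (mod 211). The two roots are 88 and 123.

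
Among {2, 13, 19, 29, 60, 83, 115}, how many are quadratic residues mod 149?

(2/149) = -1 → non-residue.
(13/149) = -1 → non-residue.
(19/149) = +1 → QR.
(29/149) = +1 → QR.
(60/149) = -1 → non-residue.
(83/149) = -1 → non-residue.
(115/149) = -1 → non-residue.
Total quadratic residues among the 7: 2.

2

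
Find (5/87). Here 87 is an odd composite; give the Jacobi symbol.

-1

Reciprocity: 5 ≡ 1 and 87 ≡ 3 (mod 4), so (5/87) = +(87/5).
Reduce top mod 5: now compute (2/5).
Pull out 2: since 5 ≡ 5 (mod 8), (2/5) = -1.
Reached (1/5) = 1. Collecting the sign flips along the way, the symbol is -1.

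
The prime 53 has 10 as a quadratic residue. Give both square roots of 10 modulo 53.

53 ≡ 1 (mod 4), so we find a root by search.
Trying successive values, 13² = 169 ≡ 10 (mod 53). The other root is 53 − 13 = 40.

13, 40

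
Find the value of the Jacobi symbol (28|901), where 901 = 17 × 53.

Pull out 2^2: since 901 ≡ 5 (mod 8), (2/901) = -1, so (2/901)^2 = +1.
Reciprocity: 7 ≡ 3 and 901 ≡ 1 (mod 4), so (7/901) = +(901/7).
Reduce top mod 7: now compute (5/7).
Reciprocity: 5 ≡ 1 and 7 ≡ 3 (mod 4), so (5/7) = +(7/5).
Reduce top mod 5: now compute (2/5).
Pull out 2: since 5 ≡ 5 (mod 8), (2/5) = -1.
Reached (1/5) = 1. Collecting the sign flips along the way, the symbol is -1.

-1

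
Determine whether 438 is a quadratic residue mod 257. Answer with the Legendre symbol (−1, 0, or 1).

-1

First reduce: 438 ≡ 181 (mod 257).
Reciprocity: 181 ≡ 1 and 257 ≡ 1 (mod 4), so (181/257) = +(257/181).
Reduce top mod 181: now compute (76/181).
Pull out 2^2: since 181 ≡ 5 (mod 8), (2/181) = -1, so (2/181)^2 = +1.
Reciprocity: 19 ≡ 3 and 181 ≡ 1 (mod 4), so (19/181) = +(181/19).
Reduce top mod 19: now compute (10/19).
Pull out 2: since 19 ≡ 3 (mod 8), (2/19) = -1.
Reciprocity: 5 ≡ 1 and 19 ≡ 3 (mod 4), so (5/19) = +(19/5).
Reduce top mod 5: now compute (4/5).
Pull out 2^2: since 5 ≡ 5 (mod 8), (2/5) = -1, so (2/5)^2 = +1.
Reached (1/5) = 1. Collecting the sign flips along the way, the symbol is -1.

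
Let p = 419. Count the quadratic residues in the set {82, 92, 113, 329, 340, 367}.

2

(82/419) = -1 → non-residue.
(92/419) = +1 → QR.
(113/419) = -1 → non-residue.
(329/419) = +1 → QR.
(340/419) = -1 → non-residue.
(367/419) = -1 → non-residue.
Total quadratic residues among the 6: 2.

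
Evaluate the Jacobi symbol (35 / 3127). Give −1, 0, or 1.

-1

Reciprocity: 35 ≡ 3 and 3127 ≡ 3 (mod 4), so (35/3127) = −(3127/35).
Reduce top mod 35: now compute (12/35).
Pull out 2^2: since 35 ≡ 3 (mod 8), (2/35) = -1, so (2/35)^2 = +1.
Reciprocity: 3 ≡ 3 and 35 ≡ 3 (mod 4), so (3/35) = −(35/3).
Reduce top mod 3: now compute (2/3).
Pull out 2: since 3 ≡ 3 (mod 8), (2/3) = -1.
Reached (1/3) = 1. Collecting the sign flips along the way, the symbol is -1.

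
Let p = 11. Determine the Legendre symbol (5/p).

1

Reciprocity: 5 ≡ 1 and 11 ≡ 3 (mod 4), so (5/11) = +(11/5).
Reduce top mod 5: now compute (1/5).
Reached (1/5) = 1. Collecting the sign flips along the way, the symbol is +1.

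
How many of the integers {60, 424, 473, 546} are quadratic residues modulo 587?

1

(60/587) = -1 → non-residue.
(424/587) = -1 → non-residue.
(473/587) = -1 → non-residue.
(546/587) = +1 → QR.
Total quadratic residues among the 4: 1.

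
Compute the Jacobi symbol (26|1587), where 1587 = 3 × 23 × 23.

-1

Pull out 2: since 1587 ≡ 3 (mod 8), (2/1587) = -1.
Reciprocity: 13 ≡ 1 and 1587 ≡ 3 (mod 4), so (13/1587) = +(1587/13).
Reduce top mod 13: now compute (1/13).
Reached (1/13) = 1. Collecting the sign flips along the way, the symbol is -1.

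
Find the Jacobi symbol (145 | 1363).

Reciprocity: 145 ≡ 1 and 1363 ≡ 3 (mod 4), so (145/1363) = +(1363/145).
Reduce top mod 145: now compute (58/145).
Pull out 2: since 145 ≡ 1 (mod 8), (2/145) = +1.
Reciprocity: 29 ≡ 1 and 145 ≡ 1 (mod 4), so (29/145) = +(145/29).
Reduce top mod 29: now compute (0/29).
Top reduces to 0: gcd > 1, so the symbol is 0.

0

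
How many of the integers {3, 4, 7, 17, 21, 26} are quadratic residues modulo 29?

2

(3/29) = -1 → non-residue.
(4/29) = +1 → QR.
(7/29) = +1 → QR.
(17/29) = -1 → non-residue.
(21/29) = -1 → non-residue.
(26/29) = -1 → non-residue.
Total quadratic residues among the 6: 2.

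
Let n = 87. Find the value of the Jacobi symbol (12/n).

Pull out 2^2: since 87 ≡ 7 (mod 8), (2/87) = +1, so (2/87)^2 = +1.
Reciprocity: 3 ≡ 3 and 87 ≡ 3 (mod 4), so (3/87) = −(87/3).
Reduce top mod 3: now compute (0/3).
Top reduces to 0: gcd > 1, so the symbol is 0.

0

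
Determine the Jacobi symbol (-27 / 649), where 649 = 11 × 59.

First reduce: -27 ≡ 622 (mod 649).
Pull out 2: since 649 ≡ 1 (mod 8), (2/649) = +1.
Reciprocity: 311 ≡ 3 and 649 ≡ 1 (mod 4), so (311/649) = +(649/311).
Reduce top mod 311: now compute (27/311).
Reciprocity: 27 ≡ 3 and 311 ≡ 3 (mod 4), so (27/311) = −(311/27).
Reduce top mod 27: now compute (14/27).
Pull out 2: since 27 ≡ 3 (mod 8), (2/27) = -1.
Reciprocity: 7 ≡ 3 and 27 ≡ 3 (mod 4), so (7/27) = −(27/7).
Reduce top mod 7: now compute (6/7).
Pull out 2: since 7 ≡ 7 (mod 8), (2/7) = +1.
Reciprocity: 3 ≡ 3 and 7 ≡ 3 (mod 4), so (3/7) = −(7/3).
Reduce top mod 3: now compute (1/3).
Reached (1/3) = 1. Collecting the sign flips along the way, the symbol is +1.

1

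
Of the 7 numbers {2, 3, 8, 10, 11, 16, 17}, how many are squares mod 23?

(2/23) = +1 → QR.
(3/23) = +1 → QR.
(8/23) = +1 → QR.
(10/23) = -1 → non-residue.
(11/23) = -1 → non-residue.
(16/23) = +1 → QR.
(17/23) = -1 → non-residue.
Total quadratic residues among the 7: 4.

4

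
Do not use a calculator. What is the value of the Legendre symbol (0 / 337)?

Top reduces to 0: gcd > 1, so the symbol is 0.

0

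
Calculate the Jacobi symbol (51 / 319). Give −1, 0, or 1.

-1

Reciprocity: 51 ≡ 3 and 319 ≡ 3 (mod 4), so (51/319) = −(319/51).
Reduce top mod 51: now compute (13/51).
Reciprocity: 13 ≡ 1 and 51 ≡ 3 (mod 4), so (13/51) = +(51/13).
Reduce top mod 13: now compute (12/13).
Pull out 2^2: since 13 ≡ 5 (mod 8), (2/13) = -1, so (2/13)^2 = +1.
Reciprocity: 3 ≡ 3 and 13 ≡ 1 (mod 4), so (3/13) = +(13/3).
Reduce top mod 3: now compute (1/3).
Reached (1/3) = 1. Collecting the sign flips along the way, the symbol is -1.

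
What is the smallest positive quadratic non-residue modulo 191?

(2/191) = +1, so 2 is a residue.
(3/191) = +1, so 3 is a residue.
(4/191) = +1, so 4 is a residue.
(5/191) = +1, so 5 is a residue.
(6/191) = +1, so 6 is a residue.
(7/191) = −1, so 7 is the smallest positive non-residue mod 191.

7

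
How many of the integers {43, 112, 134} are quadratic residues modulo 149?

(43/149) = -1 → non-residue.
(112/149) = +1 → QR.
(134/149) = -1 → non-residue.
Total quadratic residues among the 3: 1.

1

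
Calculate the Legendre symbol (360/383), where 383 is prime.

-1

Euler's criterion: (360/383) ≡ 360^191 (mod 383).
360^2 ≡ 146 (mod 383)
360^4 ≡ 251 (mod 383)
360^8 ≡ 189 (mod 383)
360^16 ≡ 102 (mod 383)
360^32 ≡ 63 (mod 383)
360^64 ≡ 139 (mod 383)
360^128 ≡ 171 (mod 383)
360^191 = 360^(128+32+16+8+4+2+1) ≡ 382 (mod 383).
Result is 382 ≡ −1, so (360/383) = −1.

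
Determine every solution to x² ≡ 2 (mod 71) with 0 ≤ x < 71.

12, 59

Since 71 ≡ 3 (mod 4), a square root of 2 is 2^((71+1)/4) = 2^18 mod 71.
Repeated squaring: 2^2≡4, 2^4≡16, 2^8≡43, 2^16≡3 (mod 71).
2^18 = 2^(16+2) ≡ 12 (mod 71).
Check: 12² = 144 ≡ 2 (mod 71). The two roots are 12 and 59.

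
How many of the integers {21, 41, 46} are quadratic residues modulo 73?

(21/73) = -1 → non-residue.
(41/73) = +1 → QR.
(46/73) = +1 → QR.
Total quadratic residues among the 3: 2.

2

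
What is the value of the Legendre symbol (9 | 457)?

1

Euler's criterion: (9/457) ≡ 9^228 (mod 457).
9^2 ≡ 81 (mod 457)
9^4 ≡ 163 (mod 457)
9^8 ≡ 63 (mod 457)
9^16 ≡ 313 (mod 457)
9^32 ≡ 171 (mod 457)
9^64 ≡ 450 (mod 457)
9^128 ≡ 49 (mod 457)
9^228 = 9^(128+64+32+4) ≡ 1 (mod 457).
Result is 1, so (9/457) = 1.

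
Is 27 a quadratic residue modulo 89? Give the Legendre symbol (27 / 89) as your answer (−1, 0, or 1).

Reciprocity: 27 ≡ 3 and 89 ≡ 1 (mod 4), so (27/89) = +(89/27).
Reduce top mod 27: now compute (8/27).
Pull out 2^3: since 27 ≡ 3 (mod 8), (2/27) = -1, so (2/27)^3 = -1.
Reached (1/27) = 1. Collecting the sign flips along the way, the symbol is -1.

-1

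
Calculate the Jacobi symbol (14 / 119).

Pull out 2: since 119 ≡ 7 (mod 8), (2/119) = +1.
Reciprocity: 7 ≡ 3 and 119 ≡ 3 (mod 4), so (7/119) = −(119/7).
Reduce top mod 7: now compute (0/7).
Top reduces to 0: gcd > 1, so the symbol is 0.

0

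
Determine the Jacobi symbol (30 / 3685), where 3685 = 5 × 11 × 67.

Pull out 2: since 3685 ≡ 5 (mod 8), (2/3685) = -1.
Reciprocity: 15 ≡ 3 and 3685 ≡ 1 (mod 4), so (15/3685) = +(3685/15).
Reduce top mod 15: now compute (10/15).
Pull out 2: since 15 ≡ 7 (mod 8), (2/15) = +1.
Reciprocity: 5 ≡ 1 and 15 ≡ 3 (mod 4), so (5/15) = +(15/5).
Reduce top mod 5: now compute (0/5).
Top reduces to 0: gcd > 1, so the symbol is 0.

0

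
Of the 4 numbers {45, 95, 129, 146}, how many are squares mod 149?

3

(45/149) = +1 → QR.
(95/149) = +1 → QR.
(129/149) = +1 → QR.
(146/149) = -1 → non-residue.
Total quadratic residues among the 4: 3.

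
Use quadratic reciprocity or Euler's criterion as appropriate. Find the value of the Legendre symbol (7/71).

Euler's criterion: (7/71) ≡ 7^35 (mod 71).
7^2 ≡ 49 (mod 71)
7^4 ≡ 58 (mod 71)
7^8 ≡ 27 (mod 71)
7^16 ≡ 19 (mod 71)
7^32 ≡ 6 (mod 71)
7^35 = 7^(32+2+1) ≡ 70 (mod 71).
Result is 70 ≡ −1, so (7/71) = −1.

-1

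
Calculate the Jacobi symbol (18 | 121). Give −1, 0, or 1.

1

Pull out 2: since 121 ≡ 1 (mod 8), (2/121) = +1.
Reciprocity: 9 ≡ 1 and 121 ≡ 1 (mod 4), so (9/121) = +(121/9).
Reduce top mod 9: now compute (4/9).
Pull out 2^2: since 9 ≡ 1 (mod 8), (2/9) = +1, so (2/9)^2 = +1.
Reached (1/9) = 1. Collecting the sign flips along the way, the symbol is +1.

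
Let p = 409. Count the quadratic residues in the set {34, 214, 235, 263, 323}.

(34/409) = +1 → QR.
(214/409) = -1 → non-residue.
(235/409) = -1 → non-residue.
(263/409) = -1 → non-residue.
(323/409) = -1 → non-residue.
Total quadratic residues among the 5: 1.

1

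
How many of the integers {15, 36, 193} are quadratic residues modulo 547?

(15/547) = +1 → QR.
(36/547) = +1 → QR.
(193/547) = +1 → QR.
Total quadratic residues among the 3: 3.

3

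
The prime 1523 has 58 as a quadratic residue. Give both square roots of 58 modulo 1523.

179, 1344

Since 1523 ≡ 3 (mod 4), a square root of 58 is 58^((1523+1)/4) = 58^381 mod 1523.
Repeated squaring: 58^2≡318, 58^4≡606, 58^8≡193, 58^16≡697, 58^32≡1495, 58^64≡784, 58^128≡887, 58^256≡901 (mod 1523).
58^381 = 58^(256+64+32+16+8+4+1) ≡ 179 (mod 1523).
Check: 179² = 32041 ≡ 58 (mod 1523). The two roots are 179 and 1344.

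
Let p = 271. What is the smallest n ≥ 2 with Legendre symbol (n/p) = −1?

3

(2/271) = +1, so 2 is a residue.
(3/271) = −1, so 3 is the smallest positive non-residue mod 271.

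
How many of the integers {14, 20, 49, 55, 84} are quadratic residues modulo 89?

(14/89) = -1 → non-residue.
(20/89) = +1 → QR.
(49/89) = +1 → QR.
(55/89) = +1 → QR.
(84/89) = +1 → QR.
Total quadratic residues among the 5: 4.

4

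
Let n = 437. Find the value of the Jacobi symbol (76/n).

Pull out 2^2: since 437 ≡ 5 (mod 8), (2/437) = -1, so (2/437)^2 = +1.
Reciprocity: 19 ≡ 3 and 437 ≡ 1 (mod 4), so (19/437) = +(437/19).
Reduce top mod 19: now compute (0/19).
Top reduces to 0: gcd > 1, so the symbol is 0.

0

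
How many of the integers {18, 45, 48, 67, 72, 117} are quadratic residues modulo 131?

3

(18/131) = -1 → non-residue.
(45/131) = +1 → QR.
(48/131) = +1 → QR.
(67/131) = -1 → non-residue.
(72/131) = -1 → non-residue.
(117/131) = +1 → QR.
Total quadratic residues among the 6: 3.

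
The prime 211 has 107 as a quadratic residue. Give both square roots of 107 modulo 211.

23, 188

Since 211 ≡ 3 (mod 4), a square root of 107 is 107^((211+1)/4) = 107^53 mod 211.
Repeated squaring: 107^2≡55, 107^4≡71, 107^8≡188, 107^16≡107, 107^32≡55 (mod 211).
107^53 = 107^(32+16+4+1) ≡ 188 (mod 211).
Check: 188² = 35344 ≡ 107 (mod 211). The two roots are 23 and 188.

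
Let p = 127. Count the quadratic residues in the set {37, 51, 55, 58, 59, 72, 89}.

(37/127) = +1 → QR.
(51/127) = -1 → non-residue.
(55/127) = -1 → non-residue.
(58/127) = -1 → non-residue.
(59/127) = -1 → non-residue.
(72/127) = +1 → QR.
(89/127) = -1 → non-residue.
Total quadratic residues among the 7: 2.

2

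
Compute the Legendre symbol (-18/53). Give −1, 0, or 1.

First reduce: -18 ≡ 35 (mod 53).
Reciprocity: 35 ≡ 3 and 53 ≡ 1 (mod 4), so (35/53) = +(53/35).
Reduce top mod 35: now compute (18/35).
Pull out 2: since 35 ≡ 3 (mod 8), (2/35) = -1.
Reciprocity: 9 ≡ 1 and 35 ≡ 3 (mod 4), so (9/35) = +(35/9).
Reduce top mod 9: now compute (8/9).
Pull out 2^3: since 9 ≡ 1 (mod 8), (2/9) = +1, so (2/9)^3 = +1.
Reached (1/9) = 1. Collecting the sign flips along the way, the symbol is -1.

-1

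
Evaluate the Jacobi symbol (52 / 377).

Pull out 2^2: since 377 ≡ 1 (mod 8), (2/377) = +1, so (2/377)^2 = +1.
Reciprocity: 13 ≡ 1 and 377 ≡ 1 (mod 4), so (13/377) = +(377/13).
Reduce top mod 13: now compute (0/13).
Top reduces to 0: gcd > 1, so the symbol is 0.

0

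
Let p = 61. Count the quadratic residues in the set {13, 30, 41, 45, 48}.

4

(13/61) = +1 → QR.
(30/61) = -1 → non-residue.
(41/61) = +1 → QR.
(45/61) = +1 → QR.
(48/61) = +1 → QR.
Total quadratic residues among the 5: 4.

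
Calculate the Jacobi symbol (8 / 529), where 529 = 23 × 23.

1

Pull out 2^3: since 529 ≡ 1 (mod 8), (2/529) = +1, so (2/529)^3 = +1.
Reached (1/529) = 1. Collecting the sign flips along the way, the symbol is +1.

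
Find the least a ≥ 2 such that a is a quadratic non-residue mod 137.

3

(2/137) = +1, so 2 is a residue.
(3/137) = −1, so 3 is the smallest positive non-residue mod 137.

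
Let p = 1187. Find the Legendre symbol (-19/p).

1

First reduce: -19 ≡ 1168 (mod 1187).
Pull out 2^4: since 1187 ≡ 3 (mod 8), (2/1187) = -1, so (2/1187)^4 = +1.
Reciprocity: 73 ≡ 1 and 1187 ≡ 3 (mod 4), so (73/1187) = +(1187/73).
Reduce top mod 73: now compute (19/73).
Reciprocity: 19 ≡ 3 and 73 ≡ 1 (mod 4), so (19/73) = +(73/19).
Reduce top mod 19: now compute (16/19).
Pull out 2^4: since 19 ≡ 3 (mod 8), (2/19) = -1, so (2/19)^4 = +1.
Reached (1/19) = 1. Collecting the sign flips along the way, the symbol is +1.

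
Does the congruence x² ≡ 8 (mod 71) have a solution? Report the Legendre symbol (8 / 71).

1

Pull out 2^3: since 71 ≡ 7 (mod 8), (2/71) = +1, so (2/71)^3 = +1.
Reached (1/71) = 1. Collecting the sign flips along the way, the symbol is +1.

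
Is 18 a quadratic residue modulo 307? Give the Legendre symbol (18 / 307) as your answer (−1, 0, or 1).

-1

Euler's criterion: (18/307) ≡ 18^153 (mod 307).
18^2 ≡ 17 (mod 307)
18^4 ≡ 289 (mod 307)
18^8 ≡ 17 (mod 307)
18^16 ≡ 289 (mod 307)
18^32 ≡ 17 (mod 307)
18^64 ≡ 289 (mod 307)
18^128 ≡ 17 (mod 307)
18^153 = 18^(128+16+8+1) ≡ 306 (mod 307).
Result is 306 ≡ −1, so (18/307) = −1.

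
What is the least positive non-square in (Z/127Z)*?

(2/127) = +1, so 2 is a residue.
(3/127) = −1, so 3 is the smallest positive non-residue mod 127.

3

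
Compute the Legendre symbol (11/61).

-1

Reciprocity: 11 ≡ 3 and 61 ≡ 1 (mod 4), so (11/61) = +(61/11).
Reduce top mod 11: now compute (6/11).
Pull out 2: since 11 ≡ 3 (mod 8), (2/11) = -1.
Reciprocity: 3 ≡ 3 and 11 ≡ 3 (mod 4), so (3/11) = −(11/3).
Reduce top mod 3: now compute (2/3).
Pull out 2: since 3 ≡ 3 (mod 8), (2/3) = -1.
Reached (1/3) = 1. Collecting the sign flips along the way, the symbol is -1.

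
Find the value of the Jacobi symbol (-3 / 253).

First reduce: -3 ≡ 250 (mod 253).
Pull out 2: since 253 ≡ 5 (mod 8), (2/253) = -1.
Reciprocity: 125 ≡ 1 and 253 ≡ 1 (mod 4), so (125/253) = +(253/125).
Reduce top mod 125: now compute (3/125).
Reciprocity: 3 ≡ 3 and 125 ≡ 1 (mod 4), so (3/125) = +(125/3).
Reduce top mod 3: now compute (2/3).
Pull out 2: since 3 ≡ 3 (mod 8), (2/3) = -1.
Reached (1/3) = 1. Collecting the sign flips along the way, the symbol is +1.

1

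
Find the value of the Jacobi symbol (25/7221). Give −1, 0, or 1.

1

Reciprocity: 25 ≡ 1 and 7221 ≡ 1 (mod 4), so (25/7221) = +(7221/25).
Reduce top mod 25: now compute (21/25).
Reciprocity: 21 ≡ 1 and 25 ≡ 1 (mod 4), so (21/25) = +(25/21).
Reduce top mod 21: now compute (4/21).
Pull out 2^2: since 21 ≡ 5 (mod 8), (2/21) = -1, so (2/21)^2 = +1.
Reached (1/21) = 1. Collecting the sign flips along the way, the symbol is +1.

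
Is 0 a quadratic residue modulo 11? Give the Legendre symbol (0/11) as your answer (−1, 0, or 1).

Top reduces to 0: gcd > 1, so the symbol is 0.

0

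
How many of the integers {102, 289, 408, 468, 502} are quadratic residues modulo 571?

(102/571) = -1 → non-residue.
(289/571) = +1 → QR.
(408/571) = -1 → non-residue.
(468/571) = +1 → QR.
(502/571) = +1 → QR.
Total quadratic residues among the 5: 3.

3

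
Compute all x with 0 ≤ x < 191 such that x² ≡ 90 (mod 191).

Since 191 ≡ 3 (mod 4), a square root of 90 is 90^((191+1)/4) = 90^48 mod 191.
Repeated squaring: 90^2≡78, 90^4≡163, 90^8≡20, 90^16≡18, 90^32≡133 (mod 191).
90^48 = 90^(32+16) ≡ 102 (mod 191).
Check: 102² = 10404 ≡ 90 (mod 191). The two roots are 89 and 102.

89, 102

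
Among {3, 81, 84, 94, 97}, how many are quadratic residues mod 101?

3

(3/101) = -1 → non-residue.
(81/101) = +1 → QR.
(84/101) = +1 → QR.
(94/101) = -1 → non-residue.
(97/101) = +1 → QR.
Total quadratic residues among the 5: 3.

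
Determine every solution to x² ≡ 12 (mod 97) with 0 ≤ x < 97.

20, 77

97 ≡ 1 (mod 4), so we find a root by search.
Trying successive values, 20² = 400 ≡ 12 (mod 97). The other root is 97 − 20 = 77.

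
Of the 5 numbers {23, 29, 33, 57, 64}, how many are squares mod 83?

(23/83) = +1 → QR.
(29/83) = +1 → QR.
(33/83) = +1 → QR.
(57/83) = -1 → non-residue.
(64/83) = +1 → QR.
Total quadratic residues among the 5: 4.

4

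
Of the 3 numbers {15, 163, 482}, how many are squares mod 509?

(15/509) = -1 → non-residue.
(163/509) = -1 → non-residue.
(482/509) = -1 → non-residue.
Total quadratic residues among the 3: 0.

0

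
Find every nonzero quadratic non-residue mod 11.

2, 6, 7, 8, 10

Square k = 1,…,5 (k and 11−k give the same square):
1²=1, 2²=4, 3²=9, 4²≡5, 5²≡3 (mod 11).
The residues are {1, 3, 4, 5, 9}; the non-residues are the remaining 5 nonzero classes.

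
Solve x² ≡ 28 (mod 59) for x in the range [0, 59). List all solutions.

21, 38

Since 59 ≡ 3 (mod 4), a square root of 28 is 28^((59+1)/4) = 28^15 mod 59.
Repeated squaring: 28^2≡17, 28^4≡53, 28^8≡36 (mod 59).
28^15 = 28^(8+4+2+1) ≡ 21 (mod 59).
Check: 21² = 441 ≡ 28 (mod 59). The two roots are 21 and 38.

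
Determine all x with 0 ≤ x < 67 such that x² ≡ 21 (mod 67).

Since 67 ≡ 3 (mod 4), a square root of 21 is 21^((67+1)/4) = 21^17 mod 67.
Repeated squaring: 21^2≡39, 21^4≡47, 21^8≡65, 21^16≡4 (mod 67).
21^17 = 21^(16+1) ≡ 17 (mod 67).
Check: 17² = 289 ≡ 21 (mod 67). The two roots are 17 and 50.

17, 50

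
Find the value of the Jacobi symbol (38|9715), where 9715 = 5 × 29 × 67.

Pull out 2: since 9715 ≡ 3 (mod 8), (2/9715) = -1.
Reciprocity: 19 ≡ 3 and 9715 ≡ 3 (mod 4), so (19/9715) = −(9715/19).
Reduce top mod 19: now compute (6/19).
Pull out 2: since 19 ≡ 3 (mod 8), (2/19) = -1.
Reciprocity: 3 ≡ 3 and 19 ≡ 3 (mod 4), so (3/19) = −(19/3).
Reduce top mod 3: now compute (1/3).
Reached (1/3) = 1. Collecting the sign flips along the way, the symbol is +1.

1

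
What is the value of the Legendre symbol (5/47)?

Euler's criterion: (5/47) ≡ 5^23 (mod 47).
5^2 ≡ 25 (mod 47)
5^4 ≡ 14 (mod 47)
5^8 ≡ 8 (mod 47)
5^16 ≡ 17 (mod 47)
5^23 = 5^(16+4+2+1) ≡ 46 (mod 47).
Result is 46 ≡ −1, so (5/47) = −1.

-1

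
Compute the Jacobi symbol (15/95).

0

Reciprocity: 15 ≡ 3 and 95 ≡ 3 (mod 4), so (15/95) = −(95/15).
Reduce top mod 15: now compute (5/15).
Reciprocity: 5 ≡ 1 and 15 ≡ 3 (mod 4), so (5/15) = +(15/5).
Reduce top mod 5: now compute (0/5).
Top reduces to 0: gcd > 1, so the symbol is 0.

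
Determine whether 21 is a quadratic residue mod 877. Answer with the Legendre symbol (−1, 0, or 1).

Reciprocity: 21 ≡ 1 and 877 ≡ 1 (mod 4), so (21/877) = +(877/21).
Reduce top mod 21: now compute (16/21).
Pull out 2^4: since 21 ≡ 5 (mod 8), (2/21) = -1, so (2/21)^4 = +1.
Reached (1/21) = 1. Collecting the sign flips along the way, the symbol is +1.

1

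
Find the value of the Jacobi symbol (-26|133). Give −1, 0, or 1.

-1

First reduce: -26 ≡ 107 (mod 133).
Reciprocity: 107 ≡ 3 and 133 ≡ 1 (mod 4), so (107/133) = +(133/107).
Reduce top mod 107: now compute (26/107).
Pull out 2: since 107 ≡ 3 (mod 8), (2/107) = -1.
Reciprocity: 13 ≡ 1 and 107 ≡ 3 (mod 4), so (13/107) = +(107/13).
Reduce top mod 13: now compute (3/13).
Reciprocity: 3 ≡ 3 and 13 ≡ 1 (mod 4), so (3/13) = +(13/3).
Reduce top mod 3: now compute (1/3).
Reached (1/3) = 1. Collecting the sign flips along the way, the symbol is -1.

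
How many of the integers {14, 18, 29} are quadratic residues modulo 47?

(14/47) = +1 → QR.
(18/47) = +1 → QR.
(29/47) = -1 → non-residue.
Total quadratic residues among the 3: 2.

2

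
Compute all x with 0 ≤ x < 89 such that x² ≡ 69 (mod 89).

43, 46

89 ≡ 1 (mod 4), so we find a root by search.
Trying successive values, 43² = 1849 ≡ 69 (mod 89). The other root is 89 − 43 = 46.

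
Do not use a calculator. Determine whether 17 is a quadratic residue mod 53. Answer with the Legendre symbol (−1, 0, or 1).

1

Reciprocity: 17 ≡ 1 and 53 ≡ 1 (mod 4), so (17/53) = +(53/17).
Reduce top mod 17: now compute (2/17).
Pull out 2: since 17 ≡ 1 (mod 8), (2/17) = +1.
Reached (1/17) = 1. Collecting the sign flips along the way, the symbol is +1.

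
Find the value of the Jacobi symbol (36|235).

1

Pull out 2^2: since 235 ≡ 3 (mod 8), (2/235) = -1, so (2/235)^2 = +1.
Reciprocity: 9 ≡ 1 and 235 ≡ 3 (mod 4), so (9/235) = +(235/9).
Reduce top mod 9: now compute (1/9).
Reached (1/9) = 1. Collecting the sign flips along the way, the symbol is +1.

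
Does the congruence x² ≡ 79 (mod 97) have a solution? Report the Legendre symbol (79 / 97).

1

Reciprocity: 79 ≡ 3 and 97 ≡ 1 (mod 4), so (79/97) = +(97/79).
Reduce top mod 79: now compute (18/79).
Pull out 2: since 79 ≡ 7 (mod 8), (2/79) = +1.
Reciprocity: 9 ≡ 1 and 79 ≡ 3 (mod 4), so (9/79) = +(79/9).
Reduce top mod 9: now compute (7/9).
Reciprocity: 7 ≡ 3 and 9 ≡ 1 (mod 4), so (7/9) = +(9/7).
Reduce top mod 7: now compute (2/7).
Pull out 2: since 7 ≡ 7 (mod 8), (2/7) = +1.
Reached (1/7) = 1. Collecting the sign flips along the way, the symbol is +1.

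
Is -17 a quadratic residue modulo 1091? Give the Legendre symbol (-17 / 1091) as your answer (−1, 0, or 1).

1

First reduce: -17 ≡ 1074 (mod 1091).
Pull out 2: since 1091 ≡ 3 (mod 8), (2/1091) = -1.
Reciprocity: 537 ≡ 1 and 1091 ≡ 3 (mod 4), so (537/1091) = +(1091/537).
Reduce top mod 537: now compute (17/537).
Reciprocity: 17 ≡ 1 and 537 ≡ 1 (mod 4), so (17/537) = +(537/17).
Reduce top mod 17: now compute (10/17).
Pull out 2: since 17 ≡ 1 (mod 8), (2/17) = +1.
Reciprocity: 5 ≡ 1 and 17 ≡ 1 (mod 4), so (5/17) = +(17/5).
Reduce top mod 5: now compute (2/5).
Pull out 2: since 5 ≡ 5 (mod 8), (2/5) = -1.
Reached (1/5) = 1. Collecting the sign flips along the way, the symbol is +1.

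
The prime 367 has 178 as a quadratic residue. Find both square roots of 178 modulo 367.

59, 308

Since 367 ≡ 3 (mod 4), a square root of 178 is 178^((367+1)/4) = 178^92 mod 367.
Repeated squaring: 178^2≡122, 178^4≡204, 178^8≡145, 178^16≡106, 178^32≡226, 178^64≡63 (mod 367).
178^92 = 178^(64+16+8+4) ≡ 59 (mod 367).
Check: 59² = 3481 ≡ 178 (mod 367). The two roots are 59 and 308.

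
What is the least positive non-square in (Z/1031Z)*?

(2/1031) = +1, so 2 is a residue.
(3/1031) = +1, so 3 is a residue.
(4/1031) = +1, so 4 is a residue.
(5/1031) = +1, so 5 is a residue.
(6/1031) = +1, so 6 is a residue.
(7/1031) = −1, so 7 is the smallest positive non-residue mod 1031.

7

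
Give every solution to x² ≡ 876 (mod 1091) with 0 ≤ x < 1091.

Since 1091 ≡ 3 (mod 4), a square root of 876 is 876^((1091+1)/4) = 876^273 mod 1091.
Repeated squaring: 876^2≡403, 876^4≡941, 876^8≡680, 876^16≡907, 876^32≡35, 876^64≡134, 876^128≡500, 876^256≡161 (mod 1091).
876^273 = 876^(256+16+1) ≡ 993 (mod 1091).
Check: 993² = 986049 ≡ 876 (mod 1091). The two roots are 98 and 993.

98, 993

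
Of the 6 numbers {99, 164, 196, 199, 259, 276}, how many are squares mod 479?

3

(99/479) = +1 → QR.
(164/479) = -1 → non-residue.
(196/479) = +1 → QR.
(199/479) = -1 → non-residue.
(259/479) = -1 → non-residue.
(276/479) = +1 → QR.
Total quadratic residues among the 6: 3.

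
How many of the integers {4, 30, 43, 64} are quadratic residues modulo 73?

(4/73) = +1 → QR.
(30/73) = -1 → non-residue.
(43/73) = -1 → non-residue.
(64/73) = +1 → QR.
Total quadratic residues among the 4: 2.

2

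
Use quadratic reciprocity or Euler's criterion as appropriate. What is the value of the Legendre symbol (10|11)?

-1

Pull out 2: since 11 ≡ 3 (mod 8), (2/11) = -1.
Reciprocity: 5 ≡ 1 and 11 ≡ 3 (mod 4), so (5/11) = +(11/5).
Reduce top mod 5: now compute (1/5).
Reached (1/5) = 1. Collecting the sign flips along the way, the symbol is -1.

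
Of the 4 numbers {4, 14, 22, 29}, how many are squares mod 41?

(4/41) = +1 → QR.
(14/41) = -1 → non-residue.
(22/41) = -1 → non-residue.
(29/41) = -1 → non-residue.
Total quadratic residues among the 4: 1.

1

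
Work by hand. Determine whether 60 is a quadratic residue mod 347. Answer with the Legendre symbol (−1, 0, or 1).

-1

Pull out 2^2: since 347 ≡ 3 (mod 8), (2/347) = -1, so (2/347)^2 = +1.
Reciprocity: 15 ≡ 3 and 347 ≡ 3 (mod 4), so (15/347) = −(347/15).
Reduce top mod 15: now compute (2/15).
Pull out 2: since 15 ≡ 7 (mod 8), (2/15) = +1.
Reached (1/15) = 1. Collecting the sign flips along the way, the symbol is -1.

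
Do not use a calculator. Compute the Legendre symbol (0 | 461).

0

Top reduces to 0: gcd > 1, so the symbol is 0.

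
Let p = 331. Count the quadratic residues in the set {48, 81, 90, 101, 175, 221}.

1

(48/331) = -1 → non-residue.
(81/331) = +1 → QR.
(90/331) = -1 → non-residue.
(101/331) = -1 → non-residue.
(175/331) = -1 → non-residue.
(221/331) = -1 → non-residue.
Total quadratic residues among the 6: 1.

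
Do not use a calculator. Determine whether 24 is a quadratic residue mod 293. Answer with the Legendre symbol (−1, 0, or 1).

Pull out 2^3: since 293 ≡ 5 (mod 8), (2/293) = -1, so (2/293)^3 = -1.
Reciprocity: 3 ≡ 3 and 293 ≡ 1 (mod 4), so (3/293) = +(293/3).
Reduce top mod 3: now compute (2/3).
Pull out 2: since 3 ≡ 3 (mod 8), (2/3) = -1.
Reached (1/3) = 1. Collecting the sign flips along the way, the symbol is +1.

1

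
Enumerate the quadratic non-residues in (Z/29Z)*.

Square k = 1,…,14 (k and 29−k give the same square):
1²=1, 2²=4, 3²=9, 4²=16, 5²=25, 6²≡7, 7²≡20, 8²≡6, 9²≡23, 10²≡13, 11²≡5, 12²≡28, 13²≡24, 14²≡22 (mod 29).
The residues are {1, 4, 5, 6, 7, 9, 13, 16, 20, 22, 23, 24, 25, 28}; the non-residues are the remaining 14 nonzero classes.

2 3 8 10 11 12 14 15 17 18 19 21 26 27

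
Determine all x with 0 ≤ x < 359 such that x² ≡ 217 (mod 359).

Since 359 ≡ 3 (mod 4), a square root of 217 is 217^((359+1)/4) = 217^90 mod 359.
Repeated squaring: 217^2≡60, 217^4≡10, 217^8≡100, 217^16≡307, 217^32≡191, 217^64≡222 (mod 359).
217^90 = 217^(64+16+8+2) ≡ 24 (mod 359).
Check: 24² = 576 ≡ 217 (mod 359). The two roots are 24 and 335.

24, 335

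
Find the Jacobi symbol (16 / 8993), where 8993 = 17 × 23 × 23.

1

Pull out 2^4: since 8993 ≡ 1 (mod 8), (2/8993) = +1, so (2/8993)^4 = +1.
Reached (1/8993) = 1. Collecting the sign flips along the way, the symbol is +1.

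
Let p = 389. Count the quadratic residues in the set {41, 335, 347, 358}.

(41/389) = +1 → QR.
(335/389) = +1 → QR.
(347/389) = +1 → QR.
(358/389) = -1 → non-residue.
Total quadratic residues among the 4: 3.

3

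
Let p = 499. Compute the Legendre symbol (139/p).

1

Reciprocity: 139 ≡ 3 and 499 ≡ 3 (mod 4), so (139/499) = −(499/139).
Reduce top mod 139: now compute (82/139).
Pull out 2: since 139 ≡ 3 (mod 8), (2/139) = -1.
Reciprocity: 41 ≡ 1 and 139 ≡ 3 (mod 4), so (41/139) = +(139/41).
Reduce top mod 41: now compute (16/41).
Pull out 2^4: since 41 ≡ 1 (mod 8), (2/41) = +1, so (2/41)^4 = +1.
Reached (1/41) = 1. Collecting the sign flips along the way, the symbol is +1.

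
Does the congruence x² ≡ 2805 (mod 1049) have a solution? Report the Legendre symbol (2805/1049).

1

Euler's criterion: (2805/1049) ≡ 707^524 (mod 1049).
707^2 ≡ 525 (mod 1049)
707^4 ≡ 787 (mod 1049)
707^8 ≡ 459 (mod 1049)
707^16 ≡ 881 (mod 1049)
707^32 ≡ 950 (mod 1049)
707^64 ≡ 360 (mod 1049)
707^128 ≡ 573 (mod 1049)
707^256 ≡ 1041 (mod 1049)
707^512 ≡ 64 (mod 1049)
707^524 = 707^(512+8+4) ≡ 1 (mod 1049).
Result is 1, so (2805/1049) = 1.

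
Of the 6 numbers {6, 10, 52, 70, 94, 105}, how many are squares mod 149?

1

(6/149) = +1 → QR.
(10/149) = -1 → non-residue.
(52/149) = -1 → non-residue.
(70/149) = -1 → non-residue.
(94/149) = -1 → non-residue.
(105/149) = -1 → non-residue.
Total quadratic residues among the 6: 1.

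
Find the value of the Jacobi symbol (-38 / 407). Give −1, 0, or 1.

-1

First reduce: -38 ≡ 369 (mod 407).
Reciprocity: 369 ≡ 1 and 407 ≡ 3 (mod 4), so (369/407) = +(407/369).
Reduce top mod 369: now compute (38/369).
Pull out 2: since 369 ≡ 1 (mod 8), (2/369) = +1.
Reciprocity: 19 ≡ 3 and 369 ≡ 1 (mod 4), so (19/369) = +(369/19).
Reduce top mod 19: now compute (8/19).
Pull out 2^3: since 19 ≡ 3 (mod 8), (2/19) = -1, so (2/19)^3 = -1.
Reached (1/19) = 1. Collecting the sign flips along the way, the symbol is -1.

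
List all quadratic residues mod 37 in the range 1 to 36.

1,3,4,7,9,10,11,12,16,21,25,26,27,28,30,33,34,36

Square k = 1,…,18 (k and 37−k give the same square):
1²=1, 2²=4, 3²=9, 4²=16, 5²=25, 6²=36, 7²≡12, 8²≡27, 9²≡7, 10²≡26, 11²≡10, 12²≡33, 13²≡21, 14²≡11, 15²≡3, 16²≡34, 17²≡30, 18²≡28 (mod 37).
So the quadratic residues mod 37 are {1, 3, 4, 7, 9, 10, 11, 12, 16, 21, 25, 26, 27, 28, 30, 33, 34, 36}.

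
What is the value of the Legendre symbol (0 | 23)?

0

Top reduces to 0: gcd > 1, so the symbol is 0.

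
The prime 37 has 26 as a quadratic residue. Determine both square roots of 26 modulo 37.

37 ≡ 1 (mod 4), so we find a root by search.
Trying successive values, 10² = 100 ≡ 26 (mod 37). The other root is 37 − 10 = 27.

10, 27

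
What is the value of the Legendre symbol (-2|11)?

1

Euler's criterion: (-2/11) ≡ 9^5 (mod 11).
9^2 ≡ 4 (mod 11)
9^4 ≡ 5 (mod 11)
9^5 = 9^(4+1) ≡ 1 (mod 11).
Result is 1, so (-2/11) = 1.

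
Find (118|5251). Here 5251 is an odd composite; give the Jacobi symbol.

0

Pull out 2: since 5251 ≡ 3 (mod 8), (2/5251) = -1.
Reciprocity: 59 ≡ 3 and 5251 ≡ 3 (mod 4), so (59/5251) = −(5251/59).
Reduce top mod 59: now compute (0/59).
Top reduces to 0: gcd > 1, so the symbol is 0.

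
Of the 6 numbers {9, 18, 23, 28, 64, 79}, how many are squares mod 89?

4

(9/89) = +1 → QR.
(18/89) = +1 → QR.
(23/89) = -1 → non-residue.
(28/89) = -1 → non-residue.
(64/89) = +1 → QR.
(79/89) = +1 → QR.
Total quadratic residues among the 6: 4.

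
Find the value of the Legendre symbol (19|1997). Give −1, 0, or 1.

Reciprocity: 19 ≡ 3 and 1997 ≡ 1 (mod 4), so (19/1997) = +(1997/19).
Reduce top mod 19: now compute (2/19).
Pull out 2: since 19 ≡ 3 (mod 8), (2/19) = -1.
Reached (1/19) = 1. Collecting the sign flips along the way, the symbol is -1.

-1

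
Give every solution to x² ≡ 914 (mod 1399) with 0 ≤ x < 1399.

321, 1078

Since 1399 ≡ 3 (mod 4), a square root of 914 is 914^((1399+1)/4) = 914^350 mod 1399.
Repeated squaring: 914^2≡193, 914^4≡875, 914^8≡372, 914^16≡1282, 914^32≡1098, 914^64≡1065, 914^128≡1035, 914^256≡990 (mod 1399).
914^350 = 914^(256+64+16+8+4+2) ≡ 1078 (mod 1399).
Check: 1078² = 1162084 ≡ 914 (mod 1399). The two roots are 321 and 1078.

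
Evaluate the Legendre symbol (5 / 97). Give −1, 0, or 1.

-1

Euler's criterion: (5/97) ≡ 5^48 (mod 97).
5^2 ≡ 25 (mod 97)
5^4 ≡ 43 (mod 97)
5^8 ≡ 6 (mod 97)
5^16 ≡ 36 (mod 97)
5^32 ≡ 35 (mod 97)
5^48 = 5^(32+16) ≡ 96 (mod 97).
Result is 96 ≡ −1, so (5/97) = −1.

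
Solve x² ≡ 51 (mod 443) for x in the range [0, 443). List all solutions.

149, 294

Since 443 ≡ 3 (mod 4), a square root of 51 is 51^((443+1)/4) = 51^111 mod 443.
Repeated squaring: 51^2≡386, 51^4≡148, 51^8≡197, 51^16≡268, 51^32≡58, 51^64≡263 (mod 443).
51^111 = 51^(64+32+8+4+2+1) ≡ 149 (mod 443).
Check: 149² = 22201 ≡ 51 (mod 443). The two roots are 149 and 294.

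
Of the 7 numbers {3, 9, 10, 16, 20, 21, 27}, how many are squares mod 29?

3

(3/29) = -1 → non-residue.
(9/29) = +1 → QR.
(10/29) = -1 → non-residue.
(16/29) = +1 → QR.
(20/29) = +1 → QR.
(21/29) = -1 → non-residue.
(27/29) = -1 → non-residue.
Total quadratic residues among the 7: 3.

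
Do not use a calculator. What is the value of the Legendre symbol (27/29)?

-1

Reciprocity: 27 ≡ 3 and 29 ≡ 1 (mod 4), so (27/29) = +(29/27).
Reduce top mod 27: now compute (2/27).
Pull out 2: since 27 ≡ 3 (mod 8), (2/27) = -1.
Reached (1/27) = 1. Collecting the sign flips along the way, the symbol is -1.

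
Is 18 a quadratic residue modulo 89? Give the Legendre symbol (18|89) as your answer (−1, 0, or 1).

1

Pull out 2: since 89 ≡ 1 (mod 8), (2/89) = +1.
Reciprocity: 9 ≡ 1 and 89 ≡ 1 (mod 4), so (9/89) = +(89/9).
Reduce top mod 9: now compute (8/9).
Pull out 2^3: since 9 ≡ 1 (mod 8), (2/9) = +1, so (2/9)^3 = +1.
Reached (1/9) = 1. Collecting the sign flips along the way, the symbol is +1.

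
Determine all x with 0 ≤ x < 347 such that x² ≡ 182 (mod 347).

23, 324

Since 347 ≡ 3 (mod 4), a square root of 182 is 182^((347+1)/4) = 182^87 mod 347.
Repeated squaring: 182^2≡159, 182^4≡297, 182^8≡71, 182^16≡183, 182^32≡177, 182^64≡99 (mod 347).
182^87 = 182^(64+16+4+2+1) ≡ 324 (mod 347).
Check: 324² = 104976 ≡ 182 (mod 347). The two roots are 23 and 324.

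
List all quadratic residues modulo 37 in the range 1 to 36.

Square k = 1,…,18 (k and 37−k give the same square):
1²=1, 2²=4, 3²=9, 4²=16, 5²=25, 6²=36, 7²≡12, 8²≡27, 9²≡7, 10²≡26, 11²≡10, 12²≡33, 13²≡21, 14²≡11, 15²≡3, 16²≡34, 17²≡30, 18²≡28 (mod 37).
So the quadratic residues mod 37 are {1, 3, 4, 7, 9, 10, 11, 12, 16, 21, 25, 26, 27, 28, 30, 33, 34, 36}.

1 3 4 7 9 10 11 12 16 21 25 26 27 28 30 33 34 36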